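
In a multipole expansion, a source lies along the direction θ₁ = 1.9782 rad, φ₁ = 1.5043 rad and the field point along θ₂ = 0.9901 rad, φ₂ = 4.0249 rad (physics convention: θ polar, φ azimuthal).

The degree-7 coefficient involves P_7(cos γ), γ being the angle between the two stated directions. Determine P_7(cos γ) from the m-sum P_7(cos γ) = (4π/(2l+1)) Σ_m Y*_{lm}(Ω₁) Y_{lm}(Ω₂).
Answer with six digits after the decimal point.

0.374337

Addition theorem: P_7(cos γ) = (4π/15) Σ_m Y*_{lm}(Ω₁) Y_{lm}(Ω₂), m = −7…7:
  [-7]  conj(Y_{7,-7})(Ω₁) = -0.12345 - 0.24579j ; Y_{7,-7}(Ω₂) = -0.14209 - 0.01426j ; Δ = 0.01404 + 0.03668j
  [-6]  conj(Y_{7,-6})(Ω₁) = 0.40924 - 0.17253j ; Y_{7,-6}(Ω₂) = 0.19432 + 0.29183j ; Δ = 0.12987 + 0.08590j
  [-5]  conj(Y_{7,-5})(Ω₁) = 0.08134 + 0.23557j ; Y_{7,-5}(Ω₂) = 0.12730 - 0.41765j ; Δ = 0.10874 - 0.00398j
  [-4]  conj(Y_{7,-4})(Ω₁) = 0.19121 - 0.05209j ; Y_{7,-4}(Ω₂) = -0.16594 + 0.06853j ; Δ = -0.02816 + 0.02175j
  [-3]  conj(Y_{7,-3})(Ω₁) = 0.06511 + 0.32206j ; Y_{7,-3}(Ω₂) = -0.22291 - 0.11938j ; Δ = 0.02393 - 0.07956j
  [-2]  conj(Y_{7,-2})(Ω₁) = 0.06501 - 0.00870j ; Y_{7,-2}(Ω₂) = 0.06016 + 0.30329j ; Δ = 0.00655 + 0.01919j
  [-1]  conj(Y_{7,-1})(Ω₁) = 0.02203 + 0.33085j ; Y_{7,-1}(Ω₂) = -0.08432 + 0.10269j ; Δ = -0.03583 - 0.02564j
  [+0]  conj(Y_{7,0})(Ω₁) = 0.02617 + 0.00000j ; Y_{7,0}(Ω₂) = 0.32693 + 0.00000j ; Δ = 0.00855 + 0.00000j
  [+1]  conj(Y_{7,1})(Ω₁) = -0.02203 + 0.33085j ; Y_{7,1}(Ω₂) = 0.08432 + 0.10269j ; Δ = -0.03583 + 0.02564j
  [+2]  conj(Y_{7,2})(Ω₁) = 0.06501 + 0.00870j ; Y_{7,2}(Ω₂) = 0.06016 - 0.30329j ; Δ = 0.00655 - 0.01919j
  [+3]  conj(Y_{7,3})(Ω₁) = -0.06511 + 0.32206j ; Y_{7,3}(Ω₂) = 0.22291 - 0.11938j ; Δ = 0.02393 + 0.07956j
  [+4]  conj(Y_{7,4})(Ω₁) = 0.19121 + 0.05209j ; Y_{7,4}(Ω₂) = -0.16594 - 0.06853j ; Δ = -0.02816 - 0.02175j
  [+5]  conj(Y_{7,5})(Ω₁) = -0.08134 + 0.23557j ; Y_{7,5}(Ω₂) = -0.12730 - 0.41765j ; Δ = 0.10874 + 0.00398j
  [+6]  conj(Y_{7,6})(Ω₁) = 0.40924 + 0.17253j ; Y_{7,6}(Ω₂) = 0.19432 - 0.29183j ; Δ = 0.12987 - 0.08590j
  [+7]  conj(Y_{7,7})(Ω₁) = 0.12345 - 0.24579j ; Y_{7,7}(Ω₂) = 0.14209 - 0.01426j ; Δ = 0.01404 - 0.03668j
Total Σ_m = 0.44683 + 0.00000j. Multiply by 0.837758: 0.37434 + 0.00000j. P_7(cos γ) = 0.374337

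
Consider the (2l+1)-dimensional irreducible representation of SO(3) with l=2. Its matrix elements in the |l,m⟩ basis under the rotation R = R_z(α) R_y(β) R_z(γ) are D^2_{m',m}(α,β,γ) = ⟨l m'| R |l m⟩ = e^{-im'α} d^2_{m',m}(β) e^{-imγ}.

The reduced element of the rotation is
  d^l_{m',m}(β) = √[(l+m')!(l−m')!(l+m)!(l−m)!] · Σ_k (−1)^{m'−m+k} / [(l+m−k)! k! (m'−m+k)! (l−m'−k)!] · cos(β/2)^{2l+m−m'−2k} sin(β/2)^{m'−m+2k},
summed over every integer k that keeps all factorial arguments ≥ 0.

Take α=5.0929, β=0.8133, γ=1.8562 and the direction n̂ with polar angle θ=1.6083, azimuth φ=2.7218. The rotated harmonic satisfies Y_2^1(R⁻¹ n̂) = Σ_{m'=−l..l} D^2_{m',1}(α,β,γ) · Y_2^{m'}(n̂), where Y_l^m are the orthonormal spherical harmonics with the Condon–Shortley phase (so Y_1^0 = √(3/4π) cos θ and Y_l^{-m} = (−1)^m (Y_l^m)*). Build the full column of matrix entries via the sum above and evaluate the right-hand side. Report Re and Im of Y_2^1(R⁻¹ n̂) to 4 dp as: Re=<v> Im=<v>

Need the full column D^2_{m',1} for m'=−2..2 at α=5.0929, β=0.8133, γ=1.8562.
cos(β/2)=0.918451, sin(β/2)=0.395535
d^2_{-2,1}: single k=3 term ⇒ +0.113668;  D = -0.052047+0.101052i
d^2_{-1,1}: k∈[2..3] ⇒ +0.395916 -0.024476 = +0.371440;  D = -0.369761-0.035273i
d^2_{0,1}: k∈[1..2] ⇒ +0.750634 -0.139215 = +0.611419;  D = -0.172142-0.586686i
d^2_{1,1}: k∈[0..1] ⇒ +0.711580 -0.395916 = +0.315665;  D = +0.248224-0.195011i
d^2_{2,1}: single k=0 term ⇒ -0.612890;  D = -0.530542-0.306855i
Y_2^{m'}(θ=1.6083,φ=2.7218) and Σ D·Y over m':
  (-0.0520+0.1011i)·(+0.2576+0.2871i)  (-0.3698-0.0353i)·(+0.0264+0.0118i)  (-0.1721-0.5867i)·(-0.3141+0.0000i)  (+0.2482-0.1950i)·(-0.0264+0.0118i)  (-0.5305-0.3069i)·(+0.2576-0.2871i)
Y_2^1(R⁻¹ n̂) = -0.226739+0.271421i

Re=-0.2267 Im=0.2714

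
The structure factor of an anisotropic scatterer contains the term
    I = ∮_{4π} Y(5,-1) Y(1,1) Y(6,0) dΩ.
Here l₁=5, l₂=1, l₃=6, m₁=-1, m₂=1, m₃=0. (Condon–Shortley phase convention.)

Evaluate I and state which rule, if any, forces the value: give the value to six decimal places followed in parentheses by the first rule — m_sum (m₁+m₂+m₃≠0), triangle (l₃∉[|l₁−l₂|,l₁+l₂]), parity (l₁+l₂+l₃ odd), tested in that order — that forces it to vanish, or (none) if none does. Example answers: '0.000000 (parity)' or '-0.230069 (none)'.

Rules hold: Σm=0, L=12 even, 4≤6≤6.
N = 11·3·13 = 429
Δ = 0!·10!·2!/13! = 1/858
Racah Σ t=0..0: t=0:+1/14400 = 1/14400
⇒ 3j(5 1 6; 0 0 0)² = 6/143, sgn +1
Racah Σ t=0..0: t=0:+1/34560 = 1/34560
⇒ 3j(5 1 6; -1 1 0)² = 5/286, sgn +1
4πI² = N·(3j₀)²·(3jₘ)² = 45/143
I = +1·√(0.314685/4π) = 0.15824621
No selection rule forces the value: the integral is nonzero (none).

0.158246 (none)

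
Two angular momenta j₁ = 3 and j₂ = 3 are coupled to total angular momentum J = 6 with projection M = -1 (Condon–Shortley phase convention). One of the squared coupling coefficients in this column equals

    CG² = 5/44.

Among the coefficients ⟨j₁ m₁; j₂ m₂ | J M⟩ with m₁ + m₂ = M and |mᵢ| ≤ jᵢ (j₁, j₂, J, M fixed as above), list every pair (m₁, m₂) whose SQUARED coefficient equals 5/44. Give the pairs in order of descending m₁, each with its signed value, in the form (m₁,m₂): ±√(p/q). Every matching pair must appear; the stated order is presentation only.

Admissible pairs with m₁+m₂ = M = -1: (-3,2), (-2,1), (-1,0), (0,-1), (1,-2), (2,-3)
  (m₁,m₂)=(2,-3): CG² = 1/132, CG = +√(1/132)
  (m₁,m₂)=(1,-2): CG² = 5/44, CG = +√(5/44)   ← matches the target
  (m₁,m₂)=(0,-1): CG² = 25/66, CG = +√(25/66)
  (m₁,m₂)=(-1,0): CG² = 25/66, CG = +√(25/66)
  (m₁,m₂)=(-2,1): CG² = 5/44, CG = +√(5/44)   ← matches the target
  (m₁,m₂)=(-3,2): CG² = 1/132, CG = +√(1/132)
Pairs with CG² = 5/44: (1,-2): +√(5/44); (-2,1): +√(5/44)

(1,-2): +√(5/44); (-2,1): +√(5/44)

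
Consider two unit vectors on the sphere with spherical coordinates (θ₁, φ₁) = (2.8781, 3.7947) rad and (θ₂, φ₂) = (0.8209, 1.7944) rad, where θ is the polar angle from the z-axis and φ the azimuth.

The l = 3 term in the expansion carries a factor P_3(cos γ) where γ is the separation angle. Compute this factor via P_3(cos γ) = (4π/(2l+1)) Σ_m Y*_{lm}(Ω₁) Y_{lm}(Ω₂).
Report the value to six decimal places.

0.103668

Expand P_3 via completeness: Σ_{m} conj(Y_{3,m}) at Ω₁ times Y_{3,m} at Ω₂ —
  [-3]  conj(Y_{3,-3})(Ω₁) = +0.002793-0.006822i ; Y_{3,-3}(Ω₂) = +0.101625+0.128060i ; Δ = +0.001157-0.000336i
  [-2]  conj(Y_{3,-2})(Ω₁) = -0.017504-0.064606i ; Y_{3,-2}(Ω₂) = -0.336302+0.161296i ; Δ = +0.016307+0.018904i
  [-1]  conj(Y_{3,-1})(Ω₁) = -0.244728-0.187246i ; Y_{3,-1}(Ω₂) = -0.069360-0.305004i ; Δ = -0.040137+0.087631i
  [+0]  conj(Y_{3,0})(Ω₁) = -0.598387-0.000000i ; Y_{3,0}(Ω₂) = -0.172282+0.000000i ; Δ = +0.103091+0.000000i
  [+1]  conj(Y_{3,1})(Ω₁) = +0.244728-0.187246i ; Y_{3,1}(Ω₂) = +0.069360-0.305004i ; Δ = -0.040137-0.087631i
  [+2]  conj(Y_{3,2})(Ω₁) = -0.017504+0.064606i ; Y_{3,2}(Ω₂) = -0.336302-0.161296i ; Δ = +0.016307-0.018904i
  [+3]  conj(Y_{3,3})(Ω₁) = -0.002793-0.006822i ; Y_{3,3}(Ω₂) = -0.101625+0.128060i ; Δ = +0.001157+0.000336i
Total Σ_m = +0.057747-0.000000i. Multiply by 1.795196: +0.103668-0.000000i. P_3(cos γ) = 0.103668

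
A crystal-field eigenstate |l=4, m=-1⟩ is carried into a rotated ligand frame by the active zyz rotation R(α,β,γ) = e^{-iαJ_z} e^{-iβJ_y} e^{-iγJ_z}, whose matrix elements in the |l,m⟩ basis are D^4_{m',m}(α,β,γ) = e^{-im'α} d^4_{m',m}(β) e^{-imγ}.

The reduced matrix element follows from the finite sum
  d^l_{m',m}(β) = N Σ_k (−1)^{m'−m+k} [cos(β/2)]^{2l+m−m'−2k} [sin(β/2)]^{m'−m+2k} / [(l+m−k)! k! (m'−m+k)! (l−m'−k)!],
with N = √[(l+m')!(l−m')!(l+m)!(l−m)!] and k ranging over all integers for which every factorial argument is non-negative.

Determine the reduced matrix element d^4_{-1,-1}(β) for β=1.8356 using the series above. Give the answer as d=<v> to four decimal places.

d^4_{-1,-1}(β=1.8356) via the finite sum:
Half-angle: c=0.607569, s=0.794267. N=√(6·120·6·120)=720.000000
The bounds max(0,m−m')=0 and min(l+m,l−m')=3 give 4 terms
  k=0: (−1)^0·720.0000/(720)·0.6076^8·0.7943^0 = +0.018568
  k=1: (−1)^1·720.0000/(48)·0.6076^6·0.7943^2 = -0.475990
  k=2: (−1)^2·720.0000/(24)·0.6076^4·0.7943^4 = +1.626933
  k=3: (−1)^3·720.0000/(72)·0.6076^2·0.7943^6 = -0.926808
d^4_{-1,-1}(1.8356) = +0.018568 -0.475990 +1.626933 -0.926808 = +0.242702

d=0.2427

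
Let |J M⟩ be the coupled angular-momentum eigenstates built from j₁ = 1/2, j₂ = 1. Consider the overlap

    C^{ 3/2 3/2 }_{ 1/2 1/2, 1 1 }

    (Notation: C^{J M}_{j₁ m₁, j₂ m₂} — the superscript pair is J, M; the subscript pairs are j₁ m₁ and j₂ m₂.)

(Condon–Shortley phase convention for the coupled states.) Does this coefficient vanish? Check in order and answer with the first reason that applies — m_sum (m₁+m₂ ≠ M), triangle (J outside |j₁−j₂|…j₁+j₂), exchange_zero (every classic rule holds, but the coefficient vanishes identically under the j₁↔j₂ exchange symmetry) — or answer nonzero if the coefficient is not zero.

m-sum: m₁+m₂ = 1/2+1 = 3/2, M = 3/2  ✓
triangle: |j₁−j₂| = 1/2 ≤ J = 3/2 ≤ j₁+j₂ = 3/2  ✓
exchange: j₁≠j₂ or m₁≠m₂ — the exchange symmetry imposes no constraint here
value check: CG = +1 = +1.000000 ≠ 0

nonzero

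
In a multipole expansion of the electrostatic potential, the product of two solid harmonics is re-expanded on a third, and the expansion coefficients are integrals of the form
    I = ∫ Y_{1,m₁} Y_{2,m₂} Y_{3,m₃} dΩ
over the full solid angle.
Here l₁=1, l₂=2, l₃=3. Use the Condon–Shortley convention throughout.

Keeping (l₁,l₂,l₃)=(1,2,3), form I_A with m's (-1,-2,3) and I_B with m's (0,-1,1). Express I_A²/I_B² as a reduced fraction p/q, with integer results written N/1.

Same 1,2,3: normalisation and zero-m 3j drop out of the ratio.
A: Δ: 0! 2! 4! / 7! → 1/105; sum: t=0:+1/48 = 1/48; 3j²(1 2 3; -1 -2 3) = Δ·Π!·Σ² = 1/7  (sign +1)
B: Δ: 0! 2! 4! / 7! → 1/105; sum: t=0:+1/6 = 1/6; 3j²(1 2 3; 0 -1 1) = Δ·Π!·Σ² = 8/105  (sign +1)
I_A²/I_B² = (1/7)/(8/105) = 15/8

15/8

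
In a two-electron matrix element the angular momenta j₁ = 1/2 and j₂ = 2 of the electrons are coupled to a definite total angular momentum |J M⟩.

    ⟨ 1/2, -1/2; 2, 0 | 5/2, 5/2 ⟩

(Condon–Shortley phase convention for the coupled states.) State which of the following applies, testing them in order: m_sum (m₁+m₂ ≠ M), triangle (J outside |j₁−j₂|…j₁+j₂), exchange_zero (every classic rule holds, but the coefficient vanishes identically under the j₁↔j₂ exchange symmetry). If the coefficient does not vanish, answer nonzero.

m_sum

m-sum: m₁+m₂ = -1/2+0 = -1/2, M = 5/2  ✗ ⇒ coefficient is 0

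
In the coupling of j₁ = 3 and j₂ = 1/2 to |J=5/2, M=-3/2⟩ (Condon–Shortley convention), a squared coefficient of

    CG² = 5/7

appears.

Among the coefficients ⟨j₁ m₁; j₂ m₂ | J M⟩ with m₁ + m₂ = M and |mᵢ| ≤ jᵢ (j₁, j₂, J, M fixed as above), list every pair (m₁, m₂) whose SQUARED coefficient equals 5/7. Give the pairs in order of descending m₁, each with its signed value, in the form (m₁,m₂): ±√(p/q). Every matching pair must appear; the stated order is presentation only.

Admissible pairs with m₁+m₂ = M = -3/2: (-2,1/2), (-1,-1/2)
  (m₁,m₂)=(-1,-1/2): CG² = 2/7, CG = +√(2/7)
  (m₁,m₂)=(-2,1/2): CG² = 5/7, CG = −√(5/7)   ← matches the target
Pairs with CG² = 5/7: (-2,1/2): −√(5/7)

(-2,1/2): −√(5/7)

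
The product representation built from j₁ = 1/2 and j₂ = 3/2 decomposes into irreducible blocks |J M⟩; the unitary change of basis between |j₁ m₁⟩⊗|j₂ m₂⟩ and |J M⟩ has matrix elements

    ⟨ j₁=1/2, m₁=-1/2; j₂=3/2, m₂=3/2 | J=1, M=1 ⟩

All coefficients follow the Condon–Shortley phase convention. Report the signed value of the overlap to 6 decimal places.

-0.866025  (= −√(3/4))

j₁+j₂−J=1  J+j₁−j₂=0  J−j₁+j₂=2  j₁+j₂+J+1=4
(j₁±m₁, j₂±m₂, J±M) = (0,1,3,0,2,0)
P² = 3
sum k=1..1:
  [1] −1/2 = -1/2
S = -1/2
C² = P²·S² = 3/4 ; C = -0.866025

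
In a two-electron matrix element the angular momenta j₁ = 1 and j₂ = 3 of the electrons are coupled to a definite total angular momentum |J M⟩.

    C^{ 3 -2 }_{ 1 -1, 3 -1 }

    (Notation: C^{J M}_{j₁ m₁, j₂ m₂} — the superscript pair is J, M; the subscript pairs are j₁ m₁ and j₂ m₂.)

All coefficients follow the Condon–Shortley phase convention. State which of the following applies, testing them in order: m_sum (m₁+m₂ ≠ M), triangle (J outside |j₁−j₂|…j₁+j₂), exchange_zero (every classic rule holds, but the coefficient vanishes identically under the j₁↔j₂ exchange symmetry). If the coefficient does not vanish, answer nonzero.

m-sum: m₁+m₂ = -1+(-1) = -2, M = -2  ✓
triangle: |j₁−j₂| = 2 ≤ J = 3 ≤ j₁+j₂ = 4  ✓
exchange: j₁≠j₂ or m₁≠m₂ — the exchange symmetry imposes no constraint here
value check: CG = −√(5/12) = -0.645497 ≠ 0

nonzero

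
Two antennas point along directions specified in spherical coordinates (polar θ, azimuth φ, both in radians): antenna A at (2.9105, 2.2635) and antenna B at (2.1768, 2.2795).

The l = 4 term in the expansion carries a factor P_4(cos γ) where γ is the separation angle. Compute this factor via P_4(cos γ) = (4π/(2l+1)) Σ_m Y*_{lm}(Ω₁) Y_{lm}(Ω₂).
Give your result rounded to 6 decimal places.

-0.362383

Term-by-term m-sum for l=4 (normalisation 4π/9 = 1.396263):
  term(m=-4) = 0.00025 - 0.00002j   from Y*(Ω₁)=-0.00114 + 0.00044j, Y(Ω₂)=-0.19254 - 0.06099j
  term(m=-3) = 0.00579 - 0.00028j   from Y*(Ω₁)=-0.01280 - 0.00711j, Y(Ω₂)=-0.33639 + 0.20871j
  term(m=-2) = 0.02838 - 0.00091j   from Y*(Ω₁)=-0.01822 - 0.09716j, Y(Ω₂)=-0.04389 + 0.28387j
  term(m=-1) = -0.06186 + 0.00099j   from Y*(Ω₁)=0.24470 - 0.29486j, Y(Ω₂)=-0.10508 - 0.12258j
  term(m=+0) = -0.20465 + 0.00000j   from Y*(Ω₁)=0.63449 + 0.00000j, Y(Ω₂)=-0.32254 + 0.00000j
  term(m=+1) = -0.06186 - 0.00099j   from Y*(Ω₁)=-0.24470 - 0.29486j, Y(Ω₂)=0.10508 - 0.12258j
  term(m=+2) = 0.02838 + 0.00091j   from Y*(Ω₁)=-0.01822 + 0.09716j, Y(Ω₂)=-0.04389 - 0.28387j
  term(m=+3) = 0.00579 + 0.00028j   from Y*(Ω₁)=0.01280 - 0.00711j, Y(Ω₂)=0.33639 + 0.20871j
  term(m=+4) = 0.00025 + 0.00002j   from Y*(Ω₁)=-0.00114 - 0.00044j, Y(Ω₂)=-0.19254 + 0.06099j
Total Σ_m = -0.25954 - 0.00000j. Multiply by 1.396263: -0.36238 - 0.00000j. P_4(cos γ) = -0.362383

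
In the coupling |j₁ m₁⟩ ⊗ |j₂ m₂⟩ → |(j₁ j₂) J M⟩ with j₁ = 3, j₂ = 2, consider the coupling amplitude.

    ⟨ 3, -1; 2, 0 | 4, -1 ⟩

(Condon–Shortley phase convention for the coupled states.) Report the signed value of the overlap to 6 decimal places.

j₁+j₂−J=1  J+j₁−j₂=5  J−j₁+j₂=3  j₁+j₂+J+1=10
(j₁±m₁, j₂±m₂, J±M) = (2,4,2,2,3,5)
P² = 1728/7
sum k=0..1:
  [0] +1/48 = 1/48
  [1] −1/24 = -1/24
S = -1/48
C² = P²·S² = 3/28 ; C = -0.327327

-0.327327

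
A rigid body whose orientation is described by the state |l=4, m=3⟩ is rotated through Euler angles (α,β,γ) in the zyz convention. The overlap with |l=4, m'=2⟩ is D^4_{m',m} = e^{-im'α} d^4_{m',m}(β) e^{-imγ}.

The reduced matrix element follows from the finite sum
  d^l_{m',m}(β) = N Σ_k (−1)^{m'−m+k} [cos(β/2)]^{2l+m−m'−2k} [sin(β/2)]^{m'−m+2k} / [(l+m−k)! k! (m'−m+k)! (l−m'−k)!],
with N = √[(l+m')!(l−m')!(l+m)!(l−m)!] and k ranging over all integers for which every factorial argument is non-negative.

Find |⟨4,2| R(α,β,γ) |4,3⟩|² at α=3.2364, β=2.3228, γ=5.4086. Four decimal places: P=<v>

P=0.0066

Split into d^4_{2,3}(β=2.3228) × two z-phases.
With c≡cos(β/2)=0.398056 and s≡sin(β/2)=0.917361, N=[720·2·5040·1]^{1/2}=2693.993318
Admissible k: 1..2 (factorial args all ≥0)
  k=1: (−1)^0·2693.9933/(720)·0.3981^7·0.9174^1 = +0.005435
  k=2: (−1)^1·2693.9933/(240)·0.3981^5·0.9174^3 = -0.086601
d^4_{2,3}(2.3228) = +0.005435 -0.086601 = -0.081166
|D^4_{2,3}|² = |d^4_{2,3}(β)|² = (-0.081166)² = 0.006588 (the z-rotation phases have unit modulus)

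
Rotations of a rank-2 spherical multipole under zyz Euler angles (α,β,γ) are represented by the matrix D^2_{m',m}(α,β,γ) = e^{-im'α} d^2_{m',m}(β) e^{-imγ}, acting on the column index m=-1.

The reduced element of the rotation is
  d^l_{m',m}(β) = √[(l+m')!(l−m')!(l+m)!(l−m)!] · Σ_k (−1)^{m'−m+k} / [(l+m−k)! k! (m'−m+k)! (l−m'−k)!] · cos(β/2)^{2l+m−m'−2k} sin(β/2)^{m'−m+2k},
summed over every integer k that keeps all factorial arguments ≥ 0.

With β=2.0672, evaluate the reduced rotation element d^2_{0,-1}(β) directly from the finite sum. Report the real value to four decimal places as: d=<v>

d^2_{0,-1}(β=2.0672) via the finite sum:
With c≡cos(β/2)=0.511729 and s≡sin(β/2)=0.859147, N=[2·2·1·6]^{1/2}=4.898979
Admissible k: 0..1 (factorial args all ≥0)
  k=0: (−1)^1·4.8990/(2)·0.5117^3·0.8591^1 = -0.282009
  k=1: (−1)^2·4.8990/(2)·0.5117^1·0.8591^3 = +0.794910
d^2_{0,-1}(2.0672) = -0.282009 +0.794910 = +0.512901

d=0.5129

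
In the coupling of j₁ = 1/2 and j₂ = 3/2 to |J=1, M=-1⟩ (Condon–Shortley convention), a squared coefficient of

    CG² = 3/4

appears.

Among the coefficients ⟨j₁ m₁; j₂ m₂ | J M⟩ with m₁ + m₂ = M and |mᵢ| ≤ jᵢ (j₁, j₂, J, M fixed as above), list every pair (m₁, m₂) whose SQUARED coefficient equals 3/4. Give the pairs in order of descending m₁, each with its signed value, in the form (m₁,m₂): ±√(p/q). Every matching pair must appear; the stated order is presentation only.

(1/2,-3/2): +√(3/4)

Admissible pairs with m₁+m₂ = M = -1: (-1/2,-1/2), (1/2,-3/2)
  (m₁,m₂)=(1/2,-3/2): CG² = 3/4, CG = +√(3/4)   ← matches the target
  (m₁,m₂)=(-1/2,-1/2): CG² = 1/4, CG = −√(1/4)
Pairs with CG² = 3/4: (1/2,-3/2): +√(3/4)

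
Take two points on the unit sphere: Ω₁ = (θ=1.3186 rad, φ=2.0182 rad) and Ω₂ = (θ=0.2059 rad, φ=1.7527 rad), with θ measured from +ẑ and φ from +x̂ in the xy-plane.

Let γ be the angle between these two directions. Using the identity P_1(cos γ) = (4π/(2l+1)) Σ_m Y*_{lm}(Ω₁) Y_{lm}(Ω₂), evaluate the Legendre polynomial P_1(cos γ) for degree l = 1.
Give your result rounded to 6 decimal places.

0.435305

Addition theorem: P_1(cos γ) = (4π/3) Σ_m Y*_{lm}(Ω₁) Y_{lm}(Ω₂), m = −1…1:
  [-1]  conj(Y_{1,-1})(Ω₁) = (-0.144742, 0.301635) ; Y_{1,-1}(Ω₂) = (-0.012778, -0.069470) ; Δ = (0.022804, 0.006201)
  [+0]  conj(Y_{1,0})(Ω₁) = (0.121922, -0.000000) ; Y_{1,0}(Ω₂) = (0.478282, 0.000000) ; Δ = (0.058313, 0.000000)
  [+1]  conj(Y_{1,1})(Ω₁) = (0.144742, 0.301635) ; Y_{1,1}(Ω₂) = (0.012778, -0.069470) ; Δ = (0.022804, -0.006201)
Σ over m = (0.103921, 0.000000); ×(4π/3) → (0.435305, 0.000000). Real part: 0.435305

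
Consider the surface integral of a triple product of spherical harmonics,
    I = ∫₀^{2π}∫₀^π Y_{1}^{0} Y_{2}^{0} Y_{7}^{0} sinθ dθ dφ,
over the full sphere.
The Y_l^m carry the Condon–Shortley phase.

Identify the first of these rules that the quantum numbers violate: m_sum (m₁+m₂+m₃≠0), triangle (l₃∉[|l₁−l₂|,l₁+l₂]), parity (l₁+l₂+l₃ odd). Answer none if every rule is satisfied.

triangle

m₁+m₂+m₃ = 0 + 0 + 0 = 0  ✓
triangle: need |l₁−l₂| ≤ l₃ ≤ l₁+l₂ = [1,3]; l₃=7 is outside  ✗
parity: l₁+l₂+l₃ = 10 is even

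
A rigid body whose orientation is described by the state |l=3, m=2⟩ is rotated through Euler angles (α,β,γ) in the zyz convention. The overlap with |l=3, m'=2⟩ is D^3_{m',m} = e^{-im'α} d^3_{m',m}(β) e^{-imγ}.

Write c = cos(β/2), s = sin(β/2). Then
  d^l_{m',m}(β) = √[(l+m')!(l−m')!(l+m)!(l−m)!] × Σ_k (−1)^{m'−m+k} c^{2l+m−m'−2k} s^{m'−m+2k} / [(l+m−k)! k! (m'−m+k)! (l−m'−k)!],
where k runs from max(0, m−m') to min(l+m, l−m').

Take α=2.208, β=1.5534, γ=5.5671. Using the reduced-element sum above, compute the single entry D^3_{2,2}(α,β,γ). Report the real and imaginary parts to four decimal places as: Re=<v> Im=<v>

First d^3_{2,2}(β=1.5534), then the phase factors e^{-i(2)α} and e^{-i(2)γ}:
c=cos(1.553400/2)=0.713230, s=sin(1.553400/2)=0.700930; N=√[120·1·120·1]=120.000000
Admissible k: 0..1 (factorial args all ≥0)
  k=0: (−1)^0·120.0000/(120)·0.7132^6·0.7009^0 = +0.131637
  k=1: (−1)^1·120.0000/(24)·0.7132^4·0.7009^2 = -0.635680
d^3_{2,2}(1.5534) = +0.131637 -0.635680 = -0.504042
D = (-0.292069+0.956397i)·(-0.504042)·(+0.138182+0.990407i) = +0.497783+0.079190i

Re=0.4978 Im=0.0792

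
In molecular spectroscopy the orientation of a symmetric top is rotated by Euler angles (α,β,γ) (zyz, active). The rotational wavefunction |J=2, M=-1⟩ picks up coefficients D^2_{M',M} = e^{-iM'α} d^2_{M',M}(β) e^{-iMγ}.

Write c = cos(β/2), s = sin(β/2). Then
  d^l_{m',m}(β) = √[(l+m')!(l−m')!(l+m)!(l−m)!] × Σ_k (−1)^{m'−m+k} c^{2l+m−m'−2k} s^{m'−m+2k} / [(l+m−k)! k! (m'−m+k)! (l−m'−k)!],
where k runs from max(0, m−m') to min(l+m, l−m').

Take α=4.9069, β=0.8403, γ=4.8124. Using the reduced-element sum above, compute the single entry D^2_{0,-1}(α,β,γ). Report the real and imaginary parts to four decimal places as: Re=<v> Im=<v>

Re=-0.0608 Im=0.6056

D^2_{0,-1}(4.9069,0.8403,4.8124) = e^{-i·0·4.9069}·d^2_{0,-1}(0.8403)·e^{-i·-1·4.8124}. Compute d first:
c=cos(0.840300/2)=0.913028, s=sin(0.840300/2)=0.407897; N=√[2·2·1·6]=4.898979
k∈{0,1} keeps every argument non-negative
  k=0: (−1)^1·4.8990/(2)·0.9130^3·0.4079^1 = -0.760464
  k=1: (−1)^2·4.8990/(2)·0.9130^1·0.4079^3 = +0.151779
d^2_{0,-1}(0.8403) = -0.760464 +0.151779 = -0.608685
Attach z-rotation phases: D = e^{-i(0)(4.9069)}·(-0.608685)·e^{-i(-1)(4.8124)} = -0.060774+0.605643i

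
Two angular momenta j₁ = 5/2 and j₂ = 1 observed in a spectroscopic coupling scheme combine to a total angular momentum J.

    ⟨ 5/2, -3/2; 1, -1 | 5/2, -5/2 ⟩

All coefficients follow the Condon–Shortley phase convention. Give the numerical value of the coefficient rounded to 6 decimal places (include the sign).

j₁+j₂−J=1  J+j₁−j₂=4  J−j₁+j₂=1  j₁+j₂+J+1=7
(j₁±m₁, j₂±m₂, J±M) = (1,4,0,2,0,5)
P² = 1152/7
sum k=0..0:
  [0] +1/24 = 1/24
S = 1/24
C² = P²·S² = 2/7 ; C = +0.534522

+√(2/7) ≈ +0.534522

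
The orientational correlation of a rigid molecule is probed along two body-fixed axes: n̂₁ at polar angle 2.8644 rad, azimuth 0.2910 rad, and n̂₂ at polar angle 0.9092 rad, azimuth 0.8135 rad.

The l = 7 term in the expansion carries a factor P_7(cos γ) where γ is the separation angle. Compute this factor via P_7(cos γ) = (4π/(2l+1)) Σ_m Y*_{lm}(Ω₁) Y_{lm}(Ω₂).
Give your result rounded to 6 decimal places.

Summing Y*_{l m}(θ₁,φ₁)·Y_{l m}(θ₂,φ₂) over m ∈ [−7, 7]; prefactor 4π/(2·7+1) = 0.837758:
  term(m=-7) = -0.00000 + 0.00000j   from Y*(Ω₁)=-0.00003 + 0.00005j, Y(Ω₂)=0.07917 + 0.05286j
  term(m=-6) = 0.00021 + 0.00000j   from Y*(Ω₁)=0.00013 - 0.00074j, Y(Ω₂)=0.04654 + 0.27340j
  term(m=-5) = -0.00235 - 0.00137j   from Y*(Ω₁)=0.00072 + 0.00617j, Y(Ω₂)=-0.26351 + 0.35033j
  term(m=-4) = 0.00591 + 0.01034j   from Y*(Ω₁)=-0.01414 - 0.03282j, Y(Ω₂)=-0.33111 + 0.03738j
  term(m=-3) = -0.00004 + 0.01219j   from Y*(Ω₁)=0.09371 + 0.11176j, Y(Ω₂)=0.06388 + 0.05392j
  term(m=-2) = 0.07411 - 0.12771j   from Y*(Ω₁)=-0.33535 - 0.22067j, Y(Ω₂)=0.02066 + 0.36724j
  term(m=-1) = -0.04105 + 0.02364j   from Y*(Ω₁)=0.60130 + 0.18009j, Y(Ω₂)=-0.05184 + 0.05484j
  term(m=+0) = -0.06751 + 0.00000j   from Y*(Ω₁)=-0.19541 + 0.00000j, Y(Ω₂)=0.34549 + 0.00000j
  term(m=+1) = -0.04105 - 0.02364j   from Y*(Ω₁)=-0.60130 + 0.18009j, Y(Ω₂)=0.05184 + 0.05484j
  term(m=+2) = 0.07411 + 0.12771j   from Y*(Ω₁)=-0.33535 + 0.22067j, Y(Ω₂)=0.02066 - 0.36724j
  term(m=+3) = -0.00004 - 0.01219j   from Y*(Ω₁)=-0.09371 + 0.11176j, Y(Ω₂)=-0.06388 + 0.05392j
  term(m=+4) = 0.00591 - 0.01034j   from Y*(Ω₁)=-0.01414 + 0.03282j, Y(Ω₂)=-0.33111 - 0.03738j
  term(m=+5) = -0.00235 + 0.00137j   from Y*(Ω₁)=-0.00072 + 0.00617j, Y(Ω₂)=0.26351 + 0.35033j
  term(m=+6) = 0.00021 - 0.00000j   from Y*(Ω₁)=0.00013 + 0.00074j, Y(Ω₂)=0.04654 - 0.27340j
  term(m=+7) = -0.00000 - 0.00000j   from Y*(Ω₁)=0.00003 + 0.00005j, Y(Ω₂)=-0.07917 + 0.05286j
Total Σ_m = 0.00606 + 0.00000j. Multiply by 0.837758: 0.00508 + 0.00000j. P_7(cos γ) = 0.005077

0.005077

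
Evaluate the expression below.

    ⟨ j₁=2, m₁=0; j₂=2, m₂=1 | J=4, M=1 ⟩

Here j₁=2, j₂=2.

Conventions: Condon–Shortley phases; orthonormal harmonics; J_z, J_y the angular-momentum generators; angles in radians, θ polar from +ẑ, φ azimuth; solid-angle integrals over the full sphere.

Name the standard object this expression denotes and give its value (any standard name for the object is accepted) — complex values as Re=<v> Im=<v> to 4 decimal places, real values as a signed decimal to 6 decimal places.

This is a Clebsch–Gordan (vector-coupling) coefficient.
√[9·0!4!4!/9! · 2!2!3!1!5!3!] = √(1728/7)
  +(−1)^0/∏(0,0,2,3,2,1)! = 1/24  (running 1/24)
⟨..|..⟩ = √(1728/7)·(1/24) = +0.654654

Clebsch–Gordan coefficient, +√(3/7) ≈ +0.654654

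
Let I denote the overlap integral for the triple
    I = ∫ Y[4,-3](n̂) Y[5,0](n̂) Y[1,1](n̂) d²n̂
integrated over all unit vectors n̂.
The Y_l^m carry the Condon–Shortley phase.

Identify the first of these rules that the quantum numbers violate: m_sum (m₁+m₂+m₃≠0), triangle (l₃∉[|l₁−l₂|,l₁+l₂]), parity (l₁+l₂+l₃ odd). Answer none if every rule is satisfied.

m₁+m₂+m₃ = -3 + 0 + 1 = -2  ✗
triangle: |4−5|=1 ≤ l₃=1 ≤ 4+5=9
parity: l₁+l₂+l₃ = 10 is even

m_sum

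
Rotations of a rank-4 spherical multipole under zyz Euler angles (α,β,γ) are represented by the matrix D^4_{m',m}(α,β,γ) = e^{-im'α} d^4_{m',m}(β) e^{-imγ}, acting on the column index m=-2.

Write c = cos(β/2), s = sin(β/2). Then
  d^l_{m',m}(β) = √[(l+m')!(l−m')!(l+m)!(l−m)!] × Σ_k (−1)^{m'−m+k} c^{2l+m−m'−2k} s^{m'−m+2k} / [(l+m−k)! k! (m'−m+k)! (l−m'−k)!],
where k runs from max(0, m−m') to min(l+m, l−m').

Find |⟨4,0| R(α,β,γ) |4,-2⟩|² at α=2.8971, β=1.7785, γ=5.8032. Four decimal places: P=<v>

D^4_{0,-2}(2.8971,1.7785,5.8032) = e^{-i·0·2.8971}·d^4_{0,-2}(1.7785)·e^{-i·-2·5.8032}. Compute d first:
c=cos(1.778500/2)=0.629995, s=sin(1.778500/2)=0.776599; N=√[24·24·2·720]=910.735966
k∈{0,1,2} keeps every argument non-negative
  k=0: (−1)^2·910.7360/(96)·0.6300^6·0.7766^2 = +0.357715
  k=1: (−1)^3·910.7360/(36)·0.6300^4·0.7766^4 = -1.449525
  k=2: (−1)^4·910.7360/(96)·0.6300^2·0.7766^6 = +0.825995
d^4_{0,-2}(1.7785) = +0.357715 -1.449525 +0.825995 = -0.265816
|D^4_{0,-2}|² = |d^4_{0,-2}(β)|² = (-0.265816)² = 0.070658 (the z-rotation phases have unit modulus)

P=0.0707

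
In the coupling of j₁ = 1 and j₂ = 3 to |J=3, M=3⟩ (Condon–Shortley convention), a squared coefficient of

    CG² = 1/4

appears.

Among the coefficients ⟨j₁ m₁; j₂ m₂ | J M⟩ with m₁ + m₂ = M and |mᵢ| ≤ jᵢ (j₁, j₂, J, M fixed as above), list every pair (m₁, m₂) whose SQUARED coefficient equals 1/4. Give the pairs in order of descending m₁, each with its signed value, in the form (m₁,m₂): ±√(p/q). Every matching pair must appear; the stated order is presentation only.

Admissible pairs with m₁+m₂ = M = 3: (0,3), (1,2)
  (m₁,m₂)=(1,2): CG² = 1/4, CG = +√(1/4)   ← matches the target
  (m₁,m₂)=(0,3): CG² = 3/4, CG = −√(3/4)
Pairs with CG² = 1/4: (1,2): +√(1/4)

(1,2): +√(1/4)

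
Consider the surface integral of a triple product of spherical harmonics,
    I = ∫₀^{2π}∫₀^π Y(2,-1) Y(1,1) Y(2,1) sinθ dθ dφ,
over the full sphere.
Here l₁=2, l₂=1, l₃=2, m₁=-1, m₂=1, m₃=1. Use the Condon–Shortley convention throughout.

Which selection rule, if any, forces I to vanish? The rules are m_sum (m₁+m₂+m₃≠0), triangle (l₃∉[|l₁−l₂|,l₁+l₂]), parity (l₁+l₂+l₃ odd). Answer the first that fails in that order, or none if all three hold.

azimuthal sum: -1 + 1 + 1 = 1  ✗
1 ≤ 2 ≤ 3 (triangle on l)
L = 2 + 1 + 2 = 5 (odd)

m_sum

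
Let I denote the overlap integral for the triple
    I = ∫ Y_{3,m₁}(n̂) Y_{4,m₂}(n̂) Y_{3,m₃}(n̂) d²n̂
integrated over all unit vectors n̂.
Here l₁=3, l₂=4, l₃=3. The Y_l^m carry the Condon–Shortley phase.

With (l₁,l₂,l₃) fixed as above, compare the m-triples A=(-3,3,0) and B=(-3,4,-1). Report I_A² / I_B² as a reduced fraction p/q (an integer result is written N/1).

Shared (l₁,l₂,l₃)=(3,4,3): N and (l;000)² cancel in I_A²/I_B².
A: Δ = 4!·2!·4!/11! = 1/34650; Racah Σ t=4..4: t=4:+1/288 = 1/288; ⇒ 3j(3 4 3; -3 3 0)² = 1/22, sgn -1
B: Δ = 4!·2!·4!/11! = 1/34650; Racah Σ t=4..4: t=4:+1/1152 = 1/1152; ⇒ 3j(3 4 3; -3 4 -1)² = 1/33, sgn +1
I_A²/I_B² = (1/22)/(1/33) = 3/2

3/2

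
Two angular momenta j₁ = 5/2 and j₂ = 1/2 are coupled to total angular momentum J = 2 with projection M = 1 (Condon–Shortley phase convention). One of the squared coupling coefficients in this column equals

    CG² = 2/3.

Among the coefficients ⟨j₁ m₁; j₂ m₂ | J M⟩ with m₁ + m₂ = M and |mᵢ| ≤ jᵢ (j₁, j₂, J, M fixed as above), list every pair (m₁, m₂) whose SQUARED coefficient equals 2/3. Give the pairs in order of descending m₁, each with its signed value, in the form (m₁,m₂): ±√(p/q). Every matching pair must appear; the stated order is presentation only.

(3/2,-1/2): +√(2/3)

Admissible pairs with m₁+m₂ = M = 1: (1/2,1/2), (3/2,-1/2)
  (m₁,m₂)=(3/2,-1/2): CG² = 2/3, CG = +√(2/3)   ← matches the target
  (m₁,m₂)=(1/2,1/2): CG² = 1/3, CG = −√(1/3)
Pairs with CG² = 2/3: (3/2,-1/2): +√(2/3)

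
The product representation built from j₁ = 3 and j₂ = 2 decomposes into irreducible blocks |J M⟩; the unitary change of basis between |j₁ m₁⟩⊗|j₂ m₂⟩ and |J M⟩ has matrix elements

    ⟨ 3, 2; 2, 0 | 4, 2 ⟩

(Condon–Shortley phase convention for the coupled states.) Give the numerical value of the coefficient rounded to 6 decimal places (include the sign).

j₁+j₂−J=1  J+j₁−j₂=5  J−j₁+j₂=3  j₁+j₂+J+1=10
(j₁±m₁, j₂±m₂, J±M) = (5,1,2,2,6,2)
P² = 8640/7
sum k=0..1:
  [0] +1/48 = 1/48
  [1] −1/240 = -1/240
S = 1/60
C² = P²·S² = 12/35 ; C = +0.585540

+0.585540  (= +√(12/35))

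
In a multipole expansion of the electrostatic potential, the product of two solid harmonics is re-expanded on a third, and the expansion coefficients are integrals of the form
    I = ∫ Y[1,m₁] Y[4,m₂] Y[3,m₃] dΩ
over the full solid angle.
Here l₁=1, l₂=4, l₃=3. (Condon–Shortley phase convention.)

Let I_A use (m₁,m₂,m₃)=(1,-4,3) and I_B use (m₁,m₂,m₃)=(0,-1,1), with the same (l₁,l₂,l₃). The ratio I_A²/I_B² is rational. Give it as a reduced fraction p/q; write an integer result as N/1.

Shared (l₁,l₂,l₃)=(1,4,3): N and (l;000)² cancel in I_A²/I_B².
A: Δ = 2!·0!·6!/9! = 1/252; Racah Σ t=0..0: t=0:+1/1440 = 1/1440; ⇒ 3j(1 4 3; 1 -4 3)² = 1/9, sgn +1
B: Δ = 2!·0!·6!/9! = 1/252; Racah Σ t=1..1: t=1:−1/48 = -1/48; ⇒ 3j(1 4 3; 0 -1 1)² = 5/84, sgn -1
I_A²/I_B² = (1/9)/(5/84) = 28/15

28/15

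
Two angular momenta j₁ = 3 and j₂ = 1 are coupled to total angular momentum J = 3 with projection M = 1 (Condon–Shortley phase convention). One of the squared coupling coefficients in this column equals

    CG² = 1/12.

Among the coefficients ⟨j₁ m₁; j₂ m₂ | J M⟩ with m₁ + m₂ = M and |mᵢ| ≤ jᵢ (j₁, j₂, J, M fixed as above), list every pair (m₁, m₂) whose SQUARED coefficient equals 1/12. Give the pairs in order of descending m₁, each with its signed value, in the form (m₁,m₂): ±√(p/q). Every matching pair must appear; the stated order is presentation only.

(1,0): +√(1/12)

Admissible pairs with m₁+m₂ = M = 1: (0,1), (1,0), (2,-1)
  (m₁,m₂)=(2,-1): CG² = 5/12, CG = +√(5/12)
  (m₁,m₂)=(1,0): CG² = 1/12, CG = +√(1/12)   ← matches the target
  (m₁,m₂)=(0,1): CG² = 1/2, CG = −√(1/2)
Pairs with CG² = 1/12: (1,0): +√(1/12)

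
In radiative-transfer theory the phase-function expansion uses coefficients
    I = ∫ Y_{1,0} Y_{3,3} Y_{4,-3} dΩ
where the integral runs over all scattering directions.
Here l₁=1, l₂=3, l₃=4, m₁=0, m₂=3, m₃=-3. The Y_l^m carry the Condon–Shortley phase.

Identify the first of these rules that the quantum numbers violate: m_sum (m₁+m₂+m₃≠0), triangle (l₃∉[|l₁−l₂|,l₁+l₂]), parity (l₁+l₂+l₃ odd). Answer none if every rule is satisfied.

m₁+m₂+m₃ = 0 + 3 − 3 = 0  ✓
triangle: |1−3|=2 ≤ l₃=4 ≤ 1+3=4  ✓
parity: l₁+l₂+l₃ = 8 is even  ✓

none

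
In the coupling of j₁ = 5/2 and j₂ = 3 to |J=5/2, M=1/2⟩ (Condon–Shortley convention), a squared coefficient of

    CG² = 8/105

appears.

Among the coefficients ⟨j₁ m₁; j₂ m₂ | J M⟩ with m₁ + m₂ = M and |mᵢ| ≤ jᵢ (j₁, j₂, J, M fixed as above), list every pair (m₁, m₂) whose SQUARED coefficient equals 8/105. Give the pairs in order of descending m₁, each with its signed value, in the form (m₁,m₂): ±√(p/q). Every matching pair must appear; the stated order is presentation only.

Admissible pairs with m₁+m₂ = M = 1/2: (-5/2,3), (-3/2,2), (-1/2,1), (1/2,0), (3/2,-1), (5/2,-2)
  (m₁,m₂)=(5/2,-2): CG² = 5/14, CG = +√(5/14)
  (m₁,m₂)=(3/2,-1): CG² = 1/35, CG = −√(1/35)
  (m₁,m₂)=(1/2,0): CG² = 8/105, CG = −√(8/105)   ← matches the target
  (m₁,m₂)=(-1/2,1): CG² = 8/35, CG = +√(8/35)
  (m₁,m₂)=(-3/2,2): CG² = 1/14, CG = −√(1/14)
  (m₁,m₂)=(-5/2,3): CG² = 5/21, CG = −√(5/21)
Pairs with CG² = 8/105: (1/2,0): −√(8/105)

(1/2,0): −√(8/105)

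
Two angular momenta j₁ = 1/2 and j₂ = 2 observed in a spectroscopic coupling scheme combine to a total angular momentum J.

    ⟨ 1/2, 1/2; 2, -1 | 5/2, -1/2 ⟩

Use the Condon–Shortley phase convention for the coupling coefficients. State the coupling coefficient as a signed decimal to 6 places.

triangle: 0!·1!·4!/6! = 24/720
(j±m)!: 1!·0!·1!·3!·2!·3! = 72
prefactor² = (2J+1)·Δ·N² = 72/5
  k=0: +1/(0!·0!·0!·1!·1!·3!) = 1/6
Σ = 1/6  ⇒  CG² = 72/5·(1/6)² = 2/5
CG = +√(2/5) = +0.632456

+0.632456  (= +√(2/5))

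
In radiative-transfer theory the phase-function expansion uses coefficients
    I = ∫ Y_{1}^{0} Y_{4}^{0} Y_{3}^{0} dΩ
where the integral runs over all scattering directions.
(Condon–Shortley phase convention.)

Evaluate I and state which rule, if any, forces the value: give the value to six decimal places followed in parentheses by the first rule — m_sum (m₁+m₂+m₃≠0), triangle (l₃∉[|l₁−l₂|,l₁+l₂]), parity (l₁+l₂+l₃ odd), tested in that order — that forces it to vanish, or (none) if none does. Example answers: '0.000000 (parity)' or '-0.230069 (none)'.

m-sum 0 ✓  L=8 even ✓  3≤3≤5 ✓
Π(2lᵢ+1) = 3×9×7 = 189
triangle coeff Δ(1,4,3) = 1/252
Σ_t [1,1]: t=1:−1/36 = -1/36
(3j)²=4/63 [(1 4 3; 0 0 0)], sign=+1
(m-triple is (0,0,0) — same symbol as above.)
⇒ 4πI² = 16/21
I = (+1)√(16/21/(4π)) = 0.24623252
No selection rule forces the value: the integral is nonzero (none).

0.246233 (none)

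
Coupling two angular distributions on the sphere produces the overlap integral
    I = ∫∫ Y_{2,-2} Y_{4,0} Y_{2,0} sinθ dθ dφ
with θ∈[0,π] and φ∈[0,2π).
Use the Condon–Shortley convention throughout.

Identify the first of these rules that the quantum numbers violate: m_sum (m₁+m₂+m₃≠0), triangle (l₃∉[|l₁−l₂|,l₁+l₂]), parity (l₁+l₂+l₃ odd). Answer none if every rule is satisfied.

m_sum

Σmᵢ = -2  ✗
l₃∈[|l₁−l₂|,l₁+l₂]=[2,6], have l₃=2
Σlᵢ = 8 ⇒ even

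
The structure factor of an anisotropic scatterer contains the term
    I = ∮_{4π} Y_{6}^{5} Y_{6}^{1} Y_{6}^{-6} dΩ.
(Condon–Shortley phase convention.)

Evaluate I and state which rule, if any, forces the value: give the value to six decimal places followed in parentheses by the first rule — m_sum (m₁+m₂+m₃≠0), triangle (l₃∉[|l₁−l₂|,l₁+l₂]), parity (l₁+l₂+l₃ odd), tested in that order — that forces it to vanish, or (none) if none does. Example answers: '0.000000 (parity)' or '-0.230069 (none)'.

Rules hold: Σm=0, L=18 even, 0≤6≤12.
N = 13·13·13 = 2197
Δ = 6!·6!·6!/19! = 1/325909584
Racah Σ t=0..6: t=0:+1/373248000 t=1:−1/1728000 t=2:+1/110592 t=3:−1/46656 t=4:+1/110592 t=5:−1/1728000 t=6:+1/373248000 = -7/1555200
⇒ 3j(6 6 6; 0 0 0)² = 400/46189, sgn -1
Racah Σ t=1..1: t=1:−1/62208000 = -1/62208000
⇒ 3j(6 6 6; 5 1 -6)² = 77/8398, sgn -1
4πI² = N·(3j₀)²·(3jₘ)² = 18200/104329
I = +1·√(0.174448/4π) = 0.11782250
No selection rule forces the value: the integral is nonzero (none).

0.117823 (none)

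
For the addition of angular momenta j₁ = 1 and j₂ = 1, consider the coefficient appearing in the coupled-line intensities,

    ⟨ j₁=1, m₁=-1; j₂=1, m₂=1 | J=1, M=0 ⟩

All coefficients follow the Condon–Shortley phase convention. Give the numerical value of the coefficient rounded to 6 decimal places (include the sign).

−√(1/2) = -0.707107

√[3·1!1!1!/4! · 0!2!2!0!1!1!] = √(1/2)
  +(−1)^1/∏(1,0,1,1,0,0)! = -1  (running -1)
⟨..|..⟩ = √(1/2)·(-1) = -0.707107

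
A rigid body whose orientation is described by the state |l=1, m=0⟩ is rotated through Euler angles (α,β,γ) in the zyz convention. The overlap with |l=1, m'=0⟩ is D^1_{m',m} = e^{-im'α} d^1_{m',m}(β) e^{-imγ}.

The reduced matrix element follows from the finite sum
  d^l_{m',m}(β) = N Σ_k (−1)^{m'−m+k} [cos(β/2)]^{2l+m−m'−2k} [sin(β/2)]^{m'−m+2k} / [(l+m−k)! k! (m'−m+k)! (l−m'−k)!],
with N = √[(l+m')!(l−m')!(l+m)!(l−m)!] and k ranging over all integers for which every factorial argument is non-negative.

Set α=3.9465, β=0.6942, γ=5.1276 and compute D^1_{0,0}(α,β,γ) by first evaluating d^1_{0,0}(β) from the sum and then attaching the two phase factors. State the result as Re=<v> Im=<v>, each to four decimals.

Re=0.7686 Im=0.0000

Split into d^1_{0,0}(β=0.6942) × two z-phases.
Half-angle: c=0.940363, s=0.340172. N=√(1·1·1·1)=1.000000
Admissible k: 0..1 (factorial args all ≥0)
  k=0: (−1)^0·1.0000/(1)·0.9404^2·0.3402^0 = +0.884283
  k=1: (−1)^1·1.0000/(1)·0.9404^0·0.3402^2 = -0.115717
d^1_{0,0}(0.6942) = +0.884283 -0.115717 = +0.768566
Attach z-rotation phases: D = e^{-i(0)(3.9465)}·(+0.768566)·e^{-i(0)(5.1276)} = +0.768566+0.000000i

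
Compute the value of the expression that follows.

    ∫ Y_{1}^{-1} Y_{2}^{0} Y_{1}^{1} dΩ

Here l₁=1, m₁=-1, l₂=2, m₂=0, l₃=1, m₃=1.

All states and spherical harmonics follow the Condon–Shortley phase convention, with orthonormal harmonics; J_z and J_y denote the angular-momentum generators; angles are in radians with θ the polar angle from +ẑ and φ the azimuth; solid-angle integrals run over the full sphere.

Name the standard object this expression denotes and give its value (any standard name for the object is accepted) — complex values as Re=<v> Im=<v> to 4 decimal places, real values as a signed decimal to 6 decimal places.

Gaunt coefficient, +0.126157

This is a Gaunt coefficient — the integral of a triple product of spherical harmonics over the sphere.
m-sum 0 ✓  L=4 even ✓  1≤1≤3 ✓
Π(2lᵢ+1) = 3×5×3 = 45
triangle coeff Δ(1,2,1) = 1/30
Σ_t [1,1]: t=1:−1/1 = -1/1
(3j)²=2/15 [(1 2 1; 0 0 0)], sign=+1
Σ_t [2,2]: t=2:+1/4 = 1/4
(3j)²=1/30 [(1 2 1; -1 0 1)], sign=+1
⇒ 4πI² = 1/5
I = (+1)√(1/5/(4π)) = 0.12615663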